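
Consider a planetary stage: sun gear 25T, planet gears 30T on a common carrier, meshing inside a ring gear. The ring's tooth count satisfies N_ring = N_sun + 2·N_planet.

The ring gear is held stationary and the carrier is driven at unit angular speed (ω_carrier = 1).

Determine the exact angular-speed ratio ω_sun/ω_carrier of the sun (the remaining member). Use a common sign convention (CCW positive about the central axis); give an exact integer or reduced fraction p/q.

22/5

N_ring = 25 + 2·30 = 85
25(ω_s−ω_c) = −85(ω_r−ω_c),  ω_r=0, ω_c=1
ω_s = 1 − (85/25)(0−1) = 22/5
ω_s/ω_c = 22/5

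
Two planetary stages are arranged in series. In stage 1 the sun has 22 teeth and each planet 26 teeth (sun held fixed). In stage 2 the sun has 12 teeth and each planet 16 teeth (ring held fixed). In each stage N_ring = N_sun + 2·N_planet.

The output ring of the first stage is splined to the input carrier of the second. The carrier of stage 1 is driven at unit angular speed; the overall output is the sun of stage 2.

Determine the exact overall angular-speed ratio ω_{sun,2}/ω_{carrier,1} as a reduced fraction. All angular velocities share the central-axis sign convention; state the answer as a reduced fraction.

224/37

Stage 1: N_ring = 22 + 2·26 = 74
Stage 1: 22(ω_s−ω_c) = −74(ω_r−ω_c),  ω_s=0, ω_c=1
Stage 1: ω_r = 1 − (22/74)(0−1) = 48/37
  ⇒ ω_r¹/ω_c¹ = 48/37
Stage 2: N_ring = 12 + 2·16 = 44
Stage 2: 12(ω_s−ω_c) = −44(ω_r−ω_c),  ω_r=0, ω_c=1
Stage 2: ω_s = 1 − (44/12)(0−1) = 14/3
  ⇒ ω_s²/ω_c² = 14/3
Coupling ω_c² = ω_r¹ ⇒ overall = 48/37 × 14/3 = 224/37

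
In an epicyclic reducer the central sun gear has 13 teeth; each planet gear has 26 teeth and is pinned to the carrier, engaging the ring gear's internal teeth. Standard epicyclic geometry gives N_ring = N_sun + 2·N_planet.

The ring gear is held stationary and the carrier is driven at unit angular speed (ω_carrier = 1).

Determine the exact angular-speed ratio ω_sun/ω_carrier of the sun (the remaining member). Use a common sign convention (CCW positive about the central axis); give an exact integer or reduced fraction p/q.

6

N_ring = 13 + 2·26 = 65
13(ω_s−ω_c) = −65(ω_r−ω_c),  ω_r=0, ω_c=1
ω_s = 1 − (65/13)(0−1) = 6
ω_s/ω_c = 6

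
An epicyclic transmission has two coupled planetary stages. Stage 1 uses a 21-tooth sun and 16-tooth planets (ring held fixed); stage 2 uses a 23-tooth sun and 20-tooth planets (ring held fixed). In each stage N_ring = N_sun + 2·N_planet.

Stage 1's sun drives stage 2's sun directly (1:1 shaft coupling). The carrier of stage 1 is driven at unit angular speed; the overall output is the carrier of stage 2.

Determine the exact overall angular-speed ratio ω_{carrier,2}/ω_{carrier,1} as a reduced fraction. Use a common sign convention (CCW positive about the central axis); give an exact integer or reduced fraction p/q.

851/903

Stage 1: N_ring = 21 + 2·16 = 53
Stage 1: 21(ω_s−ω_c) = −53(ω_r−ω_c),  ω_r=0, ω_c=1
Stage 1: ω_s = 1 − (53/21)(0−1) = 74/21
  ⇒ ω_s¹/ω_c¹ = 74/21
Stage 2: N_ring = 23 + 2·20 = 63
Stage 2: 23(ω_s−ω_c) = −63(ω_r−ω_c),  ω_r=0, ω_s=1
Stage 2: 23(1−ω_c) = −63(0−ω_c)  ⇒  86ω_c = 23  ⇒  ω_c = 23/86
  ⇒ ω_c²/ω_s² = 23/86
Coupling ω_s² = ω_s¹ ⇒ overall = 74/21 × 23/86 = 851/903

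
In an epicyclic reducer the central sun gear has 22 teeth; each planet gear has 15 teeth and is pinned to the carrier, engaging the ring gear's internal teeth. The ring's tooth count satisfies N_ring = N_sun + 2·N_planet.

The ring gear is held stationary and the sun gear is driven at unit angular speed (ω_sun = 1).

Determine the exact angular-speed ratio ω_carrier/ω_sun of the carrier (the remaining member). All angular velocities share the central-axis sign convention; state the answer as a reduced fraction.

N_ring = 22 + 2·15 = 52
22(ω_s−ω_c) = −52(ω_r−ω_c),  ω_r=0, ω_s=1
22(1−ω_c) = −52(0−ω_c)  ⇒  74ω_c = 22  ⇒  ω_c = 11/37
ω_c/ω_s = 11/37

11/37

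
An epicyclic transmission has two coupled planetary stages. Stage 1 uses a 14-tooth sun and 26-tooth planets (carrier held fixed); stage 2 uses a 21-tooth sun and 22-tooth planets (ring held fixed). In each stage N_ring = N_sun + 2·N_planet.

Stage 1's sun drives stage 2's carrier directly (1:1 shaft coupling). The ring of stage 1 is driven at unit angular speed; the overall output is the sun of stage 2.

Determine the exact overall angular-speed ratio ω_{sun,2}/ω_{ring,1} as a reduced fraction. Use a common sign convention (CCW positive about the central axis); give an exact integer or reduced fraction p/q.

Stage 1: N_ring = 14 + 2·26 = 66
Stage 1: 14(ω_s−ω_c) = −66(ω_r−ω_c),  ω_c=0, ω_r=1
Stage 1: ω_s = 0 − (66/14)(1−0) = -33/7
  ⇒ ω_s¹/ω_r¹ = -33/7
Stage 2: N_ring = 21 + 2·22 = 65
Stage 2: 21(ω_s−ω_c) = −65(ω_r−ω_c),  ω_r=0, ω_c=1
Stage 2: ω_s = 1 − (65/21)(0−1) = 86/21
  ⇒ ω_s²/ω_c² = 86/21
Coupling ω_c² = ω_s¹ ⇒ overall = -33/7 × 86/21 = -946/49

-946/49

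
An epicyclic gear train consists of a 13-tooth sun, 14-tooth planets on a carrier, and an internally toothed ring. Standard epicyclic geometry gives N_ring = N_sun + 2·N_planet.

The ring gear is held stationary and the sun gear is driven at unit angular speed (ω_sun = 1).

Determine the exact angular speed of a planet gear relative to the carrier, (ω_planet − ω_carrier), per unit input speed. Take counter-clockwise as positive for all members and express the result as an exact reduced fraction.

-533/756

N_ring = 13 + 2·14 = 41
13(ω_s−ω_c) = −41(ω_r−ω_c),  ω_r=0, ω_s=1
13(1−ω_c) = −41(0−ω_c)  ⇒  54ω_c = 13  ⇒  ω_c = 13/54
sun–planet: 13·(1−13/54) = −14·(ω_p−ω_c)  ⇒  ω_p−ω_c = −(13/14)·(41/54) = -533/756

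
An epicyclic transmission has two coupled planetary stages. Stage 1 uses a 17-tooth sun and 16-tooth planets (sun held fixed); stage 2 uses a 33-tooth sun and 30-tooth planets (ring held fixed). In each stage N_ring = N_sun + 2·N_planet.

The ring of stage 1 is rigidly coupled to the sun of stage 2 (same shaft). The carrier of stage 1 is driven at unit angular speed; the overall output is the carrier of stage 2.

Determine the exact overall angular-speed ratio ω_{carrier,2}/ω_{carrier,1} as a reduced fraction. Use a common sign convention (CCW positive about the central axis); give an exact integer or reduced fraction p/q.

Stage 1: N_ring = 17 + 2·16 = 49
Stage 1: 17(ω_s−ω_c) = −49(ω_r−ω_c),  ω_s=0, ω_c=1
Stage 1: ω_r = 1 − (17/49)(0−1) = 66/49
  ⇒ ω_r¹/ω_c¹ = 66/49
Stage 2: N_ring = 33 + 2·30 = 93
Stage 2: 33(ω_s−ω_c) = −93(ω_r−ω_c),  ω_r=0, ω_s=1
Stage 2: 33(1−ω_c) = −93(0−ω_c)  ⇒  126ω_c = 33  ⇒  ω_c = 11/42
  ⇒ ω_c²/ω_s² = 11/42
Coupling ω_s² = ω_r¹ ⇒ overall = 66/49 × 11/42 = 121/343

121/343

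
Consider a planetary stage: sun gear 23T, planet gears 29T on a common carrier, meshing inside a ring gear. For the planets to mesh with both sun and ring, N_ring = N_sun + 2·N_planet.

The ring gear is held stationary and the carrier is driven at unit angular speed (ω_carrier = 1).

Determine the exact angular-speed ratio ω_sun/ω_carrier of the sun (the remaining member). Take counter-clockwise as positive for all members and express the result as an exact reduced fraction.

N_ring = 23 + 2·29 = 81
23(ω_s−ω_c) = −81(ω_r−ω_c),  ω_r=0, ω_c=1
ω_s = 1 − (81/23)(0−1) = 104/23
ω_s/ω_c = 104/23

104/23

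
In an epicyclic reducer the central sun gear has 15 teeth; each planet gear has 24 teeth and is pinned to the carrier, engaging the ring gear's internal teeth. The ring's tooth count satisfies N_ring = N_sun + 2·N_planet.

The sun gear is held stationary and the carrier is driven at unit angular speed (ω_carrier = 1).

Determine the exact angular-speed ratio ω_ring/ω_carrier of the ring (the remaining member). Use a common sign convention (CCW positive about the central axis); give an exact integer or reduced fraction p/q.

26/21

N_ring = 15 + 2·24 = 63
15(ω_s−ω_c) = −63(ω_r−ω_c),  ω_s=0, ω_c=1
ω_r = 1 − (15/63)(0−1) = 26/21
ω_r/ω_c = 26/21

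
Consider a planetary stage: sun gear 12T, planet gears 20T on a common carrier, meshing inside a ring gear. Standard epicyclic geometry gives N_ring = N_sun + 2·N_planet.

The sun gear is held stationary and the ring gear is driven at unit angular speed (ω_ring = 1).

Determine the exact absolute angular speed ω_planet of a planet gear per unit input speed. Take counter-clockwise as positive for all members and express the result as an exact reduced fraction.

N_ring = 12 + 2·20 = 52
12(ω_s−ω_c) = −52(ω_r−ω_c),  ω_s=0, ω_r=1
12(0−ω_c) = −52(1−ω_c)  ⇒  64ω_c = 52  ⇒  ω_c = 13/16
sun–planet: 12·(0−13/16) = −20·(ω_p−ω_c)  ⇒  ω_p−ω_c = −(12/20)·(-13/16) = 39/80
ω_p = 13/16 + 39/80 = 13/10

13/10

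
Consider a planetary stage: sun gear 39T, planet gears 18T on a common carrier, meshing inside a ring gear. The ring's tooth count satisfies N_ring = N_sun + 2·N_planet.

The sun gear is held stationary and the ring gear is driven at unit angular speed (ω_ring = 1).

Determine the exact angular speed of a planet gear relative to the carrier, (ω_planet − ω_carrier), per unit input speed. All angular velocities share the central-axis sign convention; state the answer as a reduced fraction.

325/228

N_ring = 39 + 2·18 = 75
39(ω_s−ω_c) = −75(ω_r−ω_c),  ω_s=0, ω_r=1
39(0−ω_c) = −75(1−ω_c)  ⇒  114ω_c = 75  ⇒  ω_c = 25/38
sun–planet: 39·(0−25/38) = −18·(ω_p−ω_c)  ⇒  ω_p−ω_c = −(39/18)·(-25/38) = 325/228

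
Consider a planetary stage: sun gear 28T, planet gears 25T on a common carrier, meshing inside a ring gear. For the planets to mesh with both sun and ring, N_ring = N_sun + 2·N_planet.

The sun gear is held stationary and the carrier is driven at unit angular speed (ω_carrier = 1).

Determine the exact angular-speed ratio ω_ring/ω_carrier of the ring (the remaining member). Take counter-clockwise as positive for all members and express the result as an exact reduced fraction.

N_ring = 28 + 2·25 = 78
28(ω_s−ω_c) = −78(ω_r−ω_c),  ω_s=0, ω_c=1
ω_r = 1 − (28/78)(0−1) = 53/39
ω_r/ω_c = 53/39

53/39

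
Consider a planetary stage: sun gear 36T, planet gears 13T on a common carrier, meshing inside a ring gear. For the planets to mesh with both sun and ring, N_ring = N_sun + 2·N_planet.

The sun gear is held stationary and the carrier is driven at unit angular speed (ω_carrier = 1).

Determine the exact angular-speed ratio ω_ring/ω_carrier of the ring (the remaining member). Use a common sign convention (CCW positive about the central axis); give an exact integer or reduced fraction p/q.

49/31

N_ring = 36 + 2·13 = 62
36(ω_s−ω_c) = −62(ω_r−ω_c),  ω_s=0, ω_c=1
ω_r = 1 − (36/62)(0−1) = 49/31
ω_r/ω_c = 49/31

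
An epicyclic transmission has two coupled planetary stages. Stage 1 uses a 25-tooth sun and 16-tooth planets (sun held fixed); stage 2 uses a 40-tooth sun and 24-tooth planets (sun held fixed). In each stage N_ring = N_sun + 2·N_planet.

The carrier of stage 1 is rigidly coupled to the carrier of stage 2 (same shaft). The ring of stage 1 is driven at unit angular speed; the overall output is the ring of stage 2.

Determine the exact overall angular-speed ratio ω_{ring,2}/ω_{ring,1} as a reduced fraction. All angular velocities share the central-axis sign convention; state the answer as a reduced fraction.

456/451

Stage 1: N_ring = 25 + 2·16 = 57
Stage 1: 25(ω_s−ω_c) = −57(ω_r−ω_c),  ω_s=0, ω_r=1
Stage 1: 25(0−ω_c) = −57(1−ω_c)  ⇒  82ω_c = 57  ⇒  ω_c = 57/82
  ⇒ ω_c¹/ω_r¹ = 57/82
Stage 2: N_ring = 40 + 2·24 = 88
Stage 2: 40(ω_s−ω_c) = −88(ω_r−ω_c),  ω_s=0, ω_c=1
Stage 2: ω_r = 1 − (40/88)(0−1) = 16/11
  ⇒ ω_r²/ω_c² = 16/11
Coupling ω_c² = ω_c¹ ⇒ overall = 57/82 × 16/11 = 456/451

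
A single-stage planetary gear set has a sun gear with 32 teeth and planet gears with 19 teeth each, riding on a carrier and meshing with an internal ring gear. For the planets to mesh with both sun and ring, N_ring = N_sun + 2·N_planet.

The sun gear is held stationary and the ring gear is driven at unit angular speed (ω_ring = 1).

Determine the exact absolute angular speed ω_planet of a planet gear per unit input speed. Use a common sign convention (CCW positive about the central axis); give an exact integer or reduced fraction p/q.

35/19

N_ring = 32 + 2·19 = 70
32(ω_s−ω_c) = −70(ω_r−ω_c),  ω_s=0, ω_r=1
32(0−ω_c) = −70(1−ω_c)  ⇒  102ω_c = 70  ⇒  ω_c = 35/51
sun–planet: 32·(0−35/51) = −19·(ω_p−ω_c)  ⇒  ω_p−ω_c = −(32/19)·(-35/51) = 1120/969
ω_p = 35/51 + 1120/969 = 35/19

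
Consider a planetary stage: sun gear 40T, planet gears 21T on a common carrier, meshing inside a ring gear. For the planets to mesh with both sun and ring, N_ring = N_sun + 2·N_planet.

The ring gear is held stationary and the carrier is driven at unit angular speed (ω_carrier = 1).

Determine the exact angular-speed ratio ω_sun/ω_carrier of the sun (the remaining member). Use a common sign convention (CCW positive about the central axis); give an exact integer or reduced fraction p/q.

61/20

N_ring = 40 + 2·21 = 82
40(ω_s−ω_c) = −82(ω_r−ω_c),  ω_r=0, ω_c=1
ω_s = 1 − (82/40)(0−1) = 61/20
ω_s/ω_c = 61/20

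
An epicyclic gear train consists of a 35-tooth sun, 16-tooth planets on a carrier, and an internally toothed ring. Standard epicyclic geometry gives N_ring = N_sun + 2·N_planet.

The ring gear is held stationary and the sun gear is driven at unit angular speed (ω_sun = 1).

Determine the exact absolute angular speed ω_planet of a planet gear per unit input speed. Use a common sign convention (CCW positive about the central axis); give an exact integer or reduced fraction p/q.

-35/32

N_ring = 35 + 2·16 = 67
35(ω_s−ω_c) = −67(ω_r−ω_c),  ω_r=0, ω_s=1
35(1−ω_c) = −67(0−ω_c)  ⇒  102ω_c = 35  ⇒  ω_c = 35/102
sun–planet: 35·(1−35/102) = −16·(ω_p−ω_c)  ⇒  ω_p−ω_c = −(35/16)·(67/102) = -2345/1632
ω_p = 35/102 − 2345/1632 = -35/32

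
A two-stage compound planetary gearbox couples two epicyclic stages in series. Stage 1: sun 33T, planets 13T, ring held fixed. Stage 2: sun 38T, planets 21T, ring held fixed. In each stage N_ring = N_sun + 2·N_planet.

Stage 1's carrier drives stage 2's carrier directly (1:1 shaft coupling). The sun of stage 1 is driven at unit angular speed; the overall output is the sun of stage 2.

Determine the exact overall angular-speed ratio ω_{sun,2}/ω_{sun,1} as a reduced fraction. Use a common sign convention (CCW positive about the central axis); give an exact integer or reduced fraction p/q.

1947/1748

Stage 1: N_ring = 33 + 2·13 = 59
Stage 1: 33(ω_s−ω_c) = −59(ω_r−ω_c),  ω_r=0, ω_s=1
Stage 1: 33(1−ω_c) = −59(0−ω_c)  ⇒  92ω_c = 33  ⇒  ω_c = 33/92
  ⇒ ω_c¹/ω_s¹ = 33/92
Stage 2: N_ring = 38 + 2·21 = 80
Stage 2: 38(ω_s−ω_c) = −80(ω_r−ω_c),  ω_r=0, ω_c=1
Stage 2: ω_s = 1 − (80/38)(0−1) = 59/19
  ⇒ ω_s²/ω_c² = 59/19
Coupling ω_c² = ω_c¹ ⇒ overall = 33/92 × 59/19 = 1947/1748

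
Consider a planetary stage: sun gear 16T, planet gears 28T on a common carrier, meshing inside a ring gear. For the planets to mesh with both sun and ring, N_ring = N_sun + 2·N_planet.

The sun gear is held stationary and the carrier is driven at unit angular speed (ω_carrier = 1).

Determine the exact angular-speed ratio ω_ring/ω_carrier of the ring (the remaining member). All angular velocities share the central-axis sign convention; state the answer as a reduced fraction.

N_ring = 16 + 2·28 = 72
16(ω_s−ω_c) = −72(ω_r−ω_c),  ω_s=0, ω_c=1
ω_r = 1 − (16/72)(0−1) = 11/9
ω_r/ω_c = 11/9

11/9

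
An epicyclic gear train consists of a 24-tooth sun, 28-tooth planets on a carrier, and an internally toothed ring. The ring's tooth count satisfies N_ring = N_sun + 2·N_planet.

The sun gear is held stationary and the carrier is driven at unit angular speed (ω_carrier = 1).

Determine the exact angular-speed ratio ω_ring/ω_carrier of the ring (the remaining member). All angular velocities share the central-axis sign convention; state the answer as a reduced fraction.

13/10

N_ring = 24 + 2·28 = 80
24(ω_s−ω_c) = −80(ω_r−ω_c),  ω_s=0, ω_c=1
ω_r = 1 − (24/80)(0−1) = 13/10
ω_r/ω_c = 13/10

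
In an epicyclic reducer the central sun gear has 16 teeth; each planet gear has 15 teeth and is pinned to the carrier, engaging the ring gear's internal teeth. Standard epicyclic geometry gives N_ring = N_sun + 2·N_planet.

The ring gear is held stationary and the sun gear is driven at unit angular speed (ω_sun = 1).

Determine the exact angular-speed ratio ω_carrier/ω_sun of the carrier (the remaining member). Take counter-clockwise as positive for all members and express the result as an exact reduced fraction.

8/31

N_ring = 16 + 2·15 = 46
16(ω_s−ω_c) = −46(ω_r−ω_c),  ω_r=0, ω_s=1
16(1−ω_c) = −46(0−ω_c)  ⇒  62ω_c = 16  ⇒  ω_c = 8/31
ω_c/ω_s = 8/31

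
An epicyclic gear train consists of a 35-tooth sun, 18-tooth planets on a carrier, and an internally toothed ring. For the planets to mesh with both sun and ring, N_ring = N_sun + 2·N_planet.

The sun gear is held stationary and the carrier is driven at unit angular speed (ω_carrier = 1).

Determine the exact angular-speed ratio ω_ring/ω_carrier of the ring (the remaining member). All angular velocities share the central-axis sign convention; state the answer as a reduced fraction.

N_ring = 35 + 2·18 = 71
35(ω_s−ω_c) = −71(ω_r−ω_c),  ω_s=0, ω_c=1
ω_r = 1 − (35/71)(0−1) = 106/71
ω_r/ω_c = 106/71

106/71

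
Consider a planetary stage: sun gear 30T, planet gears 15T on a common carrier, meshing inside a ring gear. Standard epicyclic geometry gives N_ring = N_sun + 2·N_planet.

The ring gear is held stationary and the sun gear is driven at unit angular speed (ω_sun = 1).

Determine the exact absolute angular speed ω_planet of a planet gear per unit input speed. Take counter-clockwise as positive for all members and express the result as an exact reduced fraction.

N_ring = 30 + 2·15 = 60
30(ω_s−ω_c) = −60(ω_r−ω_c),  ω_r=0, ω_s=1
30(1−ω_c) = −60(0−ω_c)  ⇒  90ω_c = 30  ⇒  ω_c = 1/3
sun–planet: 30·(1−1/3) = −15·(ω_p−ω_c)  ⇒  ω_p−ω_c = −(30/15)·(2/3) = -4/3
ω_p = 1/3 − 4/3 = -1

-1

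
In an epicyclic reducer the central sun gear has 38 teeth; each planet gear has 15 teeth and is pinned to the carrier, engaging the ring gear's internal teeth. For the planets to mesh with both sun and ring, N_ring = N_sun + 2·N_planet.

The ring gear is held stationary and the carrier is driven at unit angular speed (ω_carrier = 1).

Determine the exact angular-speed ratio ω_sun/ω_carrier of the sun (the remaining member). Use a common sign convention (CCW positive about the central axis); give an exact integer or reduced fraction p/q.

N_ring = 38 + 2·15 = 68
38(ω_s−ω_c) = −68(ω_r−ω_c),  ω_r=0, ω_c=1
ω_s = 1 − (68/38)(0−1) = 53/19
ω_s/ω_c = 53/19

53/19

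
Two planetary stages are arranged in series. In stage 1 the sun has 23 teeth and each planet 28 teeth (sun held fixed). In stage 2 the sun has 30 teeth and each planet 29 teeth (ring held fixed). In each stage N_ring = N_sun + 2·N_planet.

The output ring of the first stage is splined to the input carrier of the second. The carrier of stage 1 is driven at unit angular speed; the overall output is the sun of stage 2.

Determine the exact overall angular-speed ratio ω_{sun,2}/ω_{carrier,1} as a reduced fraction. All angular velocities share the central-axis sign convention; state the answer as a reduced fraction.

Stage 1: N_ring = 23 + 2·28 = 79
Stage 1: 23(ω_s−ω_c) = −79(ω_r−ω_c),  ω_s=0, ω_c=1
Stage 1: ω_r = 1 − (23/79)(0−1) = 102/79
  ⇒ ω_r¹/ω_c¹ = 102/79
Stage 2: N_ring = 30 + 2·29 = 88
Stage 2: 30(ω_s−ω_c) = −88(ω_r−ω_c),  ω_r=0, ω_c=1
Stage 2: ω_s = 1 − (88/30)(0−1) = 59/15
  ⇒ ω_s²/ω_c² = 59/15
Coupling ω_c² = ω_r¹ ⇒ overall = 102/79 × 59/15 = 2006/395

2006/395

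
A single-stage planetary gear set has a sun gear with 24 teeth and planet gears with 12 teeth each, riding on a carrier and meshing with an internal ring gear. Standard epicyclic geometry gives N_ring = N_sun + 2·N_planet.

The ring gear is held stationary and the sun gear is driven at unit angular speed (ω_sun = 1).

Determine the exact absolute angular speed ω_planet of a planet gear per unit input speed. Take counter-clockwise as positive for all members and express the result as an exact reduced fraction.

N_ring = 24 + 2·12 = 48
24(ω_s−ω_c) = −48(ω_r−ω_c),  ω_r=0, ω_s=1
24(1−ω_c) = −48(0−ω_c)  ⇒  72ω_c = 24  ⇒  ω_c = 1/3
sun–planet: 24·(1−1/3) = −12·(ω_p−ω_c)  ⇒  ω_p−ω_c = −(24/12)·(2/3) = -4/3
ω_p = 1/3 − 4/3 = -1

-1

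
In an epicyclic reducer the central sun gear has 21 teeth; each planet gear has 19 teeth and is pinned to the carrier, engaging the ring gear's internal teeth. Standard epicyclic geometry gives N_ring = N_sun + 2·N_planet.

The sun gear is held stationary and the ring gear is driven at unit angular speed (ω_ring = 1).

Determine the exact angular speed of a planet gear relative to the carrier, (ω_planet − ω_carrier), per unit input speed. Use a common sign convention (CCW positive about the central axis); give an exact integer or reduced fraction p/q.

1239/1520

N_ring = 21 + 2·19 = 59
21(ω_s−ω_c) = −59(ω_r−ω_c),  ω_s=0, ω_r=1
21(0−ω_c) = −59(1−ω_c)  ⇒  80ω_c = 59  ⇒  ω_c = 59/80
sun–planet: 21·(0−59/80) = −19·(ω_p−ω_c)  ⇒  ω_p−ω_c = −(21/19)·(-59/80) = 1239/1520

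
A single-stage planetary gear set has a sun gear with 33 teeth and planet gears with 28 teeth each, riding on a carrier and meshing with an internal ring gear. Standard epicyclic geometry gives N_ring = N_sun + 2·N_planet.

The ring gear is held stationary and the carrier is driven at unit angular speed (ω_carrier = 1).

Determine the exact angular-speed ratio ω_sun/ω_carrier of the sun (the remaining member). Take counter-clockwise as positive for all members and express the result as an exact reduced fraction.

122/33

N_ring = 33 + 2·28 = 89
33(ω_s−ω_c) = −89(ω_r−ω_c),  ω_r=0, ω_c=1
ω_s = 1 − (89/33)(0−1) = 122/33
ω_s/ω_c = 122/33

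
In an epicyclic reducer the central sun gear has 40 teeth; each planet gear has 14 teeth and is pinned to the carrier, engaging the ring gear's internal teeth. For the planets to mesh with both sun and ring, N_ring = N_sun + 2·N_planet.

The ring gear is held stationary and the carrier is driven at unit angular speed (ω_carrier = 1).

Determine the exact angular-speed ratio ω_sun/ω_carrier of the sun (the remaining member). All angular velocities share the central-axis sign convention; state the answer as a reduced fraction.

N_ring = 40 + 2·14 = 68
40(ω_s−ω_c) = −68(ω_r−ω_c),  ω_r=0, ω_c=1
ω_s = 1 − (68/40)(0−1) = 27/10
ω_s/ω_c = 27/10

27/10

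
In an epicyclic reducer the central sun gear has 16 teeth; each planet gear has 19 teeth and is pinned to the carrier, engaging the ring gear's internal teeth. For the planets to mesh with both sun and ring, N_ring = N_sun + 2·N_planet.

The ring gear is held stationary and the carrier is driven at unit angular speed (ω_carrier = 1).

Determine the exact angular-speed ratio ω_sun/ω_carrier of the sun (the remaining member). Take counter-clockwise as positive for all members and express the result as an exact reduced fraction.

N_ring = 16 + 2·19 = 54
16(ω_s−ω_c) = −54(ω_r−ω_c),  ω_r=0, ω_c=1
ω_s = 1 − (54/16)(0−1) = 35/8
ω_s/ω_c = 35/8

35/8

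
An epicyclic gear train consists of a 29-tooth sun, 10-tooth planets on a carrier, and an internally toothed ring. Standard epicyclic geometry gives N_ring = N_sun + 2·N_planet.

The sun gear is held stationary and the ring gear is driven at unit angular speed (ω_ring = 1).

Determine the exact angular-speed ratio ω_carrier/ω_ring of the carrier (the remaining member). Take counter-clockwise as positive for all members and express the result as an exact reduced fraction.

N_ring = 29 + 2·10 = 49
29(ω_s−ω_c) = −49(ω_r−ω_c),  ω_s=0, ω_r=1
29(0−ω_c) = −49(1−ω_c)  ⇒  78ω_c = 49  ⇒  ω_c = 49/78
ω_c/ω_r = 49/78

49/78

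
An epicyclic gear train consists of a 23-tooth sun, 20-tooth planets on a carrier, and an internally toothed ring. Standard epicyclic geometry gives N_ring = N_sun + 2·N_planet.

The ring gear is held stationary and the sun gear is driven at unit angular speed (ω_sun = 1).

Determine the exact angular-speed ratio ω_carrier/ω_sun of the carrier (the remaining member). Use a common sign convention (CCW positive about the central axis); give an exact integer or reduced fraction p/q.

23/86

N_ring = 23 + 2·20 = 63
23(ω_s−ω_c) = −63(ω_r−ω_c),  ω_r=0, ω_s=1
23(1−ω_c) = −63(0−ω_c)  ⇒  86ω_c = 23  ⇒  ω_c = 23/86
ω_c/ω_s = 23/86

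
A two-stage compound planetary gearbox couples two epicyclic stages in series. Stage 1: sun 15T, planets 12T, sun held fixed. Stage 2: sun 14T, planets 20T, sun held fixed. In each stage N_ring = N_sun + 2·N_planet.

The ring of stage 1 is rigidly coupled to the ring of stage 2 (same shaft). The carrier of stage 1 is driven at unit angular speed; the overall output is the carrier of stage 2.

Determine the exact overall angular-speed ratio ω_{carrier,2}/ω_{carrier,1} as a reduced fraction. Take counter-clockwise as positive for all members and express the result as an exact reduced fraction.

243/221

Stage 1: N_ring = 15 + 2·12 = 39
Stage 1: 15(ω_s−ω_c) = −39(ω_r−ω_c),  ω_s=0, ω_c=1
Stage 1: ω_r = 1 − (15/39)(0−1) = 18/13
  ⇒ ω_r¹/ω_c¹ = 18/13
Stage 2: N_ring = 14 + 2·20 = 54
Stage 2: 14(ω_s−ω_c) = −54(ω_r−ω_c),  ω_s=0, ω_r=1
Stage 2: 14(0−ω_c) = −54(1−ω_c)  ⇒  68ω_c = 54  ⇒  ω_c = 27/34
  ⇒ ω_c²/ω_r² = 27/34
Coupling ω_r² = ω_r¹ ⇒ overall = 18/13 × 27/34 = 243/221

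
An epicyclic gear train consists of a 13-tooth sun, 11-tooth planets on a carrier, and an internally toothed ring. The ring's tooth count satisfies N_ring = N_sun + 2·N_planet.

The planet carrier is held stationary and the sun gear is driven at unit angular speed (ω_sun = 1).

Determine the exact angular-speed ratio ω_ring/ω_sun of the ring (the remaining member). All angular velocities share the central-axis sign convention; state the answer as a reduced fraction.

N_ring = 13 + 2·11 = 35
13(ω_s−ω_c) = −35(ω_r−ω_c),  ω_c=0, ω_s=1
ω_r = 0 − (13/35)(1−0) = -13/35
ω_r/ω_s = -13/35

-13/35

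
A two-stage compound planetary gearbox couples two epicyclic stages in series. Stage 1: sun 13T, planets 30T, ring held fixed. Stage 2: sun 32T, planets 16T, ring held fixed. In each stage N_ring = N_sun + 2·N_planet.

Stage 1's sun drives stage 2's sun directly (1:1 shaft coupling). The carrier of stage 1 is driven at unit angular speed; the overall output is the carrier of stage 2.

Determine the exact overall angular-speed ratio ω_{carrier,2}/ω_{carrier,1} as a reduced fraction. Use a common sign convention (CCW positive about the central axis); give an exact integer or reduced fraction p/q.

86/39

Stage 1: N_ring = 13 + 2·30 = 73
Stage 1: 13(ω_s−ω_c) = −73(ω_r−ω_c),  ω_r=0, ω_c=1
Stage 1: ω_s = 1 − (73/13)(0−1) = 86/13
  ⇒ ω_s¹/ω_c¹ = 86/13
Stage 2: N_ring = 32 + 2·16 = 64
Stage 2: 32(ω_s−ω_c) = −64(ω_r−ω_c),  ω_r=0, ω_s=1
Stage 2: 32(1−ω_c) = −64(0−ω_c)  ⇒  96ω_c = 32  ⇒  ω_c = 1/3
  ⇒ ω_c²/ω_s² = 1/3
Coupling ω_s² = ω_s¹ ⇒ overall = 86/13 × 1/3 = 86/39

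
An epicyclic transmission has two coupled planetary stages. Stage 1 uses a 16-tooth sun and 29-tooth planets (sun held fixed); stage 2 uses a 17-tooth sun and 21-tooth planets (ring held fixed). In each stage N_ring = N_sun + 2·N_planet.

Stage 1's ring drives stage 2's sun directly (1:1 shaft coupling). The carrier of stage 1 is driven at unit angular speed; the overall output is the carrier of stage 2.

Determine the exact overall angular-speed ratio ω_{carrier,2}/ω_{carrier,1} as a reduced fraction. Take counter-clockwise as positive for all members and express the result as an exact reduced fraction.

765/2812

Stage 1: N_ring = 16 + 2·29 = 74
Stage 1: 16(ω_s−ω_c) = −74(ω_r−ω_c),  ω_s=0, ω_c=1
Stage 1: ω_r = 1 − (16/74)(0−1) = 45/37
  ⇒ ω_r¹/ω_c¹ = 45/37
Stage 2: N_ring = 17 + 2·21 = 59
Stage 2: 17(ω_s−ω_c) = −59(ω_r−ω_c),  ω_r=0, ω_s=1
Stage 2: 17(1−ω_c) = −59(0−ω_c)  ⇒  76ω_c = 17  ⇒  ω_c = 17/76
  ⇒ ω_c²/ω_s² = 17/76
Coupling ω_s² = ω_r¹ ⇒ overall = 45/37 × 17/76 = 765/2812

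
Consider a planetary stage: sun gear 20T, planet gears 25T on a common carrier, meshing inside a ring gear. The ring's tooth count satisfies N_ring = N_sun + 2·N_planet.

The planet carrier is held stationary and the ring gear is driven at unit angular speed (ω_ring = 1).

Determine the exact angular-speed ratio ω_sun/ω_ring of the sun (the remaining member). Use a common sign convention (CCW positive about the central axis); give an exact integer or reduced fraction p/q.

N_ring = 20 + 2·25 = 70
20(ω_s−ω_c) = −70(ω_r−ω_c),  ω_c=0, ω_r=1
ω_s = 0 − (70/20)(1−0) = -7/2
ω_s/ω_r = -7/2

-7/2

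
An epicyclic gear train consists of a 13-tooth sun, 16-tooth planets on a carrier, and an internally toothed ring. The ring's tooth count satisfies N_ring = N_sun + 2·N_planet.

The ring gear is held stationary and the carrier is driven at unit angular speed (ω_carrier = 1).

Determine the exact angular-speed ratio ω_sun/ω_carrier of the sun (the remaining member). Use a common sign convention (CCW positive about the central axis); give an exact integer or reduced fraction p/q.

58/13

N_ring = 13 + 2·16 = 45
13(ω_s−ω_c) = −45(ω_r−ω_c),  ω_r=0, ω_c=1
ω_s = 1 − (45/13)(0−1) = 58/13
ω_s/ω_c = 58/13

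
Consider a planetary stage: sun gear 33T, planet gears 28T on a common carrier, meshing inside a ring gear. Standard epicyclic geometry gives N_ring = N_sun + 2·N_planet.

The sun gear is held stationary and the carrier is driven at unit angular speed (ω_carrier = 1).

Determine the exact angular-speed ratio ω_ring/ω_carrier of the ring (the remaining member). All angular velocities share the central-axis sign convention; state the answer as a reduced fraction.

122/89

N_ring = 33 + 2·28 = 89
33(ω_s−ω_c) = −89(ω_r−ω_c),  ω_s=0, ω_c=1
ω_r = 1 − (33/89)(0−1) = 122/89
ω_r/ω_c = 122/89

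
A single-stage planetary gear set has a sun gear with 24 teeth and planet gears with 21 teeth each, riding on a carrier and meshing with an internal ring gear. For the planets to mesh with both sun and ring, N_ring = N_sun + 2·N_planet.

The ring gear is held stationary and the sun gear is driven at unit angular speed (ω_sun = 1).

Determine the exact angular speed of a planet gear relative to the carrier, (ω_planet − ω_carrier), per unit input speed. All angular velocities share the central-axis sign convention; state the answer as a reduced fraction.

N_ring = 24 + 2·21 = 66
24(ω_s−ω_c) = −66(ω_r−ω_c),  ω_r=0, ω_s=1
24(1−ω_c) = −66(0−ω_c)  ⇒  90ω_c = 24  ⇒  ω_c = 4/15
sun–planet: 24·(1−4/15) = −21·(ω_p−ω_c)  ⇒  ω_p−ω_c = −(24/21)·(11/15) = -88/105

-88/105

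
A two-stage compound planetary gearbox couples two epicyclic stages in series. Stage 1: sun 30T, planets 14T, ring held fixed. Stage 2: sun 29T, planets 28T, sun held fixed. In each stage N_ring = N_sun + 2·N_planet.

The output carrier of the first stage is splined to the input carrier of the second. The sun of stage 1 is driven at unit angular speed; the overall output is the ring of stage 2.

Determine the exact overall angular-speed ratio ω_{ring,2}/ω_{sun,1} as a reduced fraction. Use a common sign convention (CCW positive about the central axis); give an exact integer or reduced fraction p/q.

Stage 1: N_ring = 30 + 2·14 = 58
Stage 1: 30(ω_s−ω_c) = −58(ω_r−ω_c),  ω_r=0, ω_s=1
Stage 1: 30(1−ω_c) = −58(0−ω_c)  ⇒  88ω_c = 30  ⇒  ω_c = 15/44
  ⇒ ω_c¹/ω_s¹ = 15/44
Stage 2: N_ring = 29 + 2·28 = 85
Stage 2: 29(ω_s−ω_c) = −85(ω_r−ω_c),  ω_s=0, ω_c=1
Stage 2: ω_r = 1 − (29/85)(0−1) = 114/85
  ⇒ ω_r²/ω_c² = 114/85
Coupling ω_c² = ω_c¹ ⇒ overall = 15/44 × 114/85 = 171/374

171/374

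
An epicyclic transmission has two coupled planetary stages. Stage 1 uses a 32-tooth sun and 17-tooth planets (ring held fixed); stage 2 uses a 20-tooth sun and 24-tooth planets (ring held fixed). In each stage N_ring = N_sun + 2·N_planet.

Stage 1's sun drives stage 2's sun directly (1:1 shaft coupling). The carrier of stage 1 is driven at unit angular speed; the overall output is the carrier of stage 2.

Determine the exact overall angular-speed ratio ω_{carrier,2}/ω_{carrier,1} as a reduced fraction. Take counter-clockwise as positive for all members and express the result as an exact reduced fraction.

245/352

Stage 1: N_ring = 32 + 2·17 = 66
Stage 1: 32(ω_s−ω_c) = −66(ω_r−ω_c),  ω_r=0, ω_c=1
Stage 1: ω_s = 1 − (66/32)(0−1) = 49/16
  ⇒ ω_s¹/ω_c¹ = 49/16
Stage 2: N_ring = 20 + 2·24 = 68
Stage 2: 20(ω_s−ω_c) = −68(ω_r−ω_c),  ω_r=0, ω_s=1
Stage 2: 20(1−ω_c) = −68(0−ω_c)  ⇒  88ω_c = 20  ⇒  ω_c = 5/22
  ⇒ ω_c²/ω_s² = 5/22
Coupling ω_s² = ω_s¹ ⇒ overall = 49/16 × 5/22 = 245/352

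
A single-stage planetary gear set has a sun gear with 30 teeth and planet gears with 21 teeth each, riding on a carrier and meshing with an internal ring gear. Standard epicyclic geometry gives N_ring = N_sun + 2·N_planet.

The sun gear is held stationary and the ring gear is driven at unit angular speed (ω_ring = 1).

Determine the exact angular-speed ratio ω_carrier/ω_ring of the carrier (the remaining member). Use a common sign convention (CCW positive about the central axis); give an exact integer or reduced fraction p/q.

N_ring = 30 + 2·21 = 72
30(ω_s−ω_c) = −72(ω_r−ω_c),  ω_s=0, ω_r=1
30(0−ω_c) = −72(1−ω_c)  ⇒  102ω_c = 72  ⇒  ω_c = 12/17
ω_c/ω_r = 12/17

12/17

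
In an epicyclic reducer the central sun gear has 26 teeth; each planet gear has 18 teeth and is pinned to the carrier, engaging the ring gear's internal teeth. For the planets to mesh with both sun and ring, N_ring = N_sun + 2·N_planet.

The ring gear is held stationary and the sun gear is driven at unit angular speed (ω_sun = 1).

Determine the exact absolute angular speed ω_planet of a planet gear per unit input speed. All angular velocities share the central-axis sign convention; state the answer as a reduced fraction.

N_ring = 26 + 2·18 = 62
26(ω_s−ω_c) = −62(ω_r−ω_c),  ω_r=0, ω_s=1
26(1−ω_c) = −62(0−ω_c)  ⇒  88ω_c = 26  ⇒  ω_c = 13/44
sun–planet: 26·(1−13/44) = −18·(ω_p−ω_c)  ⇒  ω_p−ω_c = −(26/18)·(31/44) = -403/396
ω_p = 13/44 − 403/396 = -13/18

-13/18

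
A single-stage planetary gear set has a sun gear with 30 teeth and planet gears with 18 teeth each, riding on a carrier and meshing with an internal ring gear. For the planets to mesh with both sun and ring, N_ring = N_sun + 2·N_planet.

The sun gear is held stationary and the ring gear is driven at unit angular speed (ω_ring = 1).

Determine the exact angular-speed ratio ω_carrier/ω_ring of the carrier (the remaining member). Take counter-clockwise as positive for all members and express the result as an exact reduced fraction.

11/16

N_ring = 30 + 2·18 = 66
30(ω_s−ω_c) = −66(ω_r−ω_c),  ω_s=0, ω_r=1
30(0−ω_c) = −66(1−ω_c)  ⇒  96ω_c = 66  ⇒  ω_c = 11/16
ω_c/ω_r = 11/16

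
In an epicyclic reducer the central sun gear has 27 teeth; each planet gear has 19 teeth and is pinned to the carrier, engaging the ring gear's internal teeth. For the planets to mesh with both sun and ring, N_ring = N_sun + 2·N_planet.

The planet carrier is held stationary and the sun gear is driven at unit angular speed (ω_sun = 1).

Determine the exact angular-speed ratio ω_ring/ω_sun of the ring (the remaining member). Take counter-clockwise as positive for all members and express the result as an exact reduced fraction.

-27/65

N_ring = 27 + 2·19 = 65
27(ω_s−ω_c) = −65(ω_r−ω_c),  ω_c=0, ω_s=1
ω_r = 0 − (27/65)(1−0) = -27/65
ω_r/ω_s = -27/65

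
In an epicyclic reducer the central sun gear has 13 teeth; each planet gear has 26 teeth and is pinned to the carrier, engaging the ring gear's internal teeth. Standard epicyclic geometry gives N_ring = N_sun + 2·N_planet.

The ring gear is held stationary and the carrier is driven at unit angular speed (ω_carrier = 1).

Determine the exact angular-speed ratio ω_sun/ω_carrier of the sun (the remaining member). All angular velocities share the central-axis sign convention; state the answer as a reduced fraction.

6

N_ring = 13 + 2·26 = 65
13(ω_s−ω_c) = −65(ω_r−ω_c),  ω_r=0, ω_c=1
ω_s = 1 − (65/13)(0−1) = 6
ω_s/ω_c = 6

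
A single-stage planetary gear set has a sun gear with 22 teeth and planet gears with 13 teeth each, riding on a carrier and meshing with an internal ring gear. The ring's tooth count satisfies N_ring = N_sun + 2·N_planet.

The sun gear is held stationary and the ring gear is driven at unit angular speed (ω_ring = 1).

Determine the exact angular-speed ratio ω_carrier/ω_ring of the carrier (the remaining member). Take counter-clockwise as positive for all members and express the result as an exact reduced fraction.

24/35

N_ring = 22 + 2·13 = 48
22(ω_s−ω_c) = −48(ω_r−ω_c),  ω_s=0, ω_r=1
22(0−ω_c) = −48(1−ω_c)  ⇒  70ω_c = 48  ⇒  ω_c = 24/35
ω_c/ω_r = 24/35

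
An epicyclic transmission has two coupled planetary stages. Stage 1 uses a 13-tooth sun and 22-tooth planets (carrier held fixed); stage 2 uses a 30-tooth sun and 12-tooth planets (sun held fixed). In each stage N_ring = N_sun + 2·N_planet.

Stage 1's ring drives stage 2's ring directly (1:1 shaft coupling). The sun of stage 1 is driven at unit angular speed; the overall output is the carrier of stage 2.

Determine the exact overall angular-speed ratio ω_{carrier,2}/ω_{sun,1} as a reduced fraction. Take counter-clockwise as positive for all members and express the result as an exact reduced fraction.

-39/266

Stage 1: N_ring = 13 + 2·22 = 57
Stage 1: 13(ω_s−ω_c) = −57(ω_r−ω_c),  ω_c=0, ω_s=1
Stage 1: ω_r = 0 − (13/57)(1−0) = -13/57
  ⇒ ω_r¹/ω_s¹ = -13/57
Stage 2: N_ring = 30 + 2·12 = 54
Stage 2: 30(ω_s−ω_c) = −54(ω_r−ω_c),  ω_s=0, ω_r=1
Stage 2: 30(0−ω_c) = −54(1−ω_c)  ⇒  84ω_c = 54  ⇒  ω_c = 9/14
  ⇒ ω_c²/ω_r² = 9/14
Coupling ω_r² = ω_r¹ ⇒ overall = -13/57 × 9/14 = -39/266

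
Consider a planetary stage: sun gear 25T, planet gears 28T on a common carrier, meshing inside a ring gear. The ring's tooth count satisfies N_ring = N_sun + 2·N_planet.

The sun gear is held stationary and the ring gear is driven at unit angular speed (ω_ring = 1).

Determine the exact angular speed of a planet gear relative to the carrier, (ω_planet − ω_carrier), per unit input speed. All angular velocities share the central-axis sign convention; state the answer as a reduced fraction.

N_ring = 25 + 2·28 = 81
25(ω_s−ω_c) = −81(ω_r−ω_c),  ω_s=0, ω_r=1
25(0−ω_c) = −81(1−ω_c)  ⇒  106ω_c = 81  ⇒  ω_c = 81/106
sun–planet: 25·(0−81/106) = −28·(ω_p−ω_c)  ⇒  ω_p−ω_c = −(25/28)·(-81/106) = 2025/2968

2025/2968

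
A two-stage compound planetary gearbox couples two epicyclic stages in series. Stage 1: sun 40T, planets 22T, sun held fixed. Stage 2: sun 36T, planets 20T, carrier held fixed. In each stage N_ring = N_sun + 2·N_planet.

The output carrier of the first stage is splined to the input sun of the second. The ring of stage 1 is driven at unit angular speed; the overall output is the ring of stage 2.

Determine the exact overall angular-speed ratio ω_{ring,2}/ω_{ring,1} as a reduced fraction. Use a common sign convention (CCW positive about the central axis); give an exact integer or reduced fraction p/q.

Stage 1: N_ring = 40 + 2·22 = 84
Stage 1: 40(ω_s−ω_c) = −84(ω_r−ω_c),  ω_s=0, ω_r=1
Stage 1: 40(0−ω_c) = −84(1−ω_c)  ⇒  124ω_c = 84  ⇒  ω_c = 21/31
  ⇒ ω_c¹/ω_r¹ = 21/31
Stage 2: N_ring = 36 + 2·20 = 76
Stage 2: 36(ω_s−ω_c) = −76(ω_r−ω_c),  ω_c=0, ω_s=1
Stage 2: ω_r = 0 − (36/76)(1−0) = -9/19
  ⇒ ω_r²/ω_s² = -9/19
Coupling ω_s² = ω_c¹ ⇒ overall = 21/31 × -9/19 = -189/589

-189/589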